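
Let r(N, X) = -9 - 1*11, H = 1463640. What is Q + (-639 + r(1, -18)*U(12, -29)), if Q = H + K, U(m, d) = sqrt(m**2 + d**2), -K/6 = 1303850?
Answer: -6360099 - 20*sqrt(985) ≈ -6.3607e+6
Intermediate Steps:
K = -7823100 (K = -6*1303850 = -7823100)
U(m, d) = sqrt(d**2 + m**2)
r(N, X) = -20 (r(N, X) = -9 - 11 = -20)
Q = -6359460 (Q = 1463640 - 7823100 = -6359460)
Q + (-639 + r(1, -18)*U(12, -29)) = -6359460 + (-639 - 20*sqrt((-29)**2 + 12**2)) = -6359460 + (-639 - 20*sqrt(841 + 144)) = -6359460 + (-639 - 20*sqrt(985)) = -6360099 - 20*sqrt(985)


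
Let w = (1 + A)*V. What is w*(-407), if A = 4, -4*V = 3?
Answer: 6105/4 ≈ 1526.3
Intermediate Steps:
V = -¾ (V = -¼*3 = -¾ ≈ -0.75000)
w = -15/4 (w = (1 + 4)*(-¾) = 5*(-¾) = -15/4 ≈ -3.7500)
w*(-407) = -15/4*(-407) = 6105/4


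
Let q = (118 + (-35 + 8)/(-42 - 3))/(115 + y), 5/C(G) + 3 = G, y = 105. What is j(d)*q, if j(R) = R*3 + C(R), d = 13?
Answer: 46847/2200 ≈ 21.294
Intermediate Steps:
C(G) = 5/(-3 + G)
j(R) = 3*R + 5/(-3 + R) (j(R) = R*3 + 5/(-3 + R) = 3*R + 5/(-3 + R))
q = 593/1100 (q = (118 + (-35 + 8)/(-42 - 3))/(115 + 105) = (118 - 27/(-45))/220 = (118 - 27*(-1/45))*(1/220) = (118 + ⅗)*(1/220) = (593/5)*(1/220) = 593/1100 ≈ 0.53909)
j(d)*q = ((5 + 3*13*(-3 + 13))/(-3 + 13))*(593/1100) = ((5 + 3*13*10)/10)*(593/1100) = ((5 + 390)/10)*(593/1100) = ((⅒)*395)*(593/1100) = (79/2)*(593/1100) = 46847/2200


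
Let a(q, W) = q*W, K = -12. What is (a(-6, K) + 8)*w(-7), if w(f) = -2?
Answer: -160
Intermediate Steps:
a(q, W) = W*q
(a(-6, K) + 8)*w(-7) = (-12*(-6) + 8)*(-2) = (72 + 8)*(-2) = 80*(-2) = -160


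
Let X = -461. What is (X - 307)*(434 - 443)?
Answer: 6912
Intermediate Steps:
(X - 307)*(434 - 443) = (-461 - 307)*(434 - 443) = -768*(-9) = 6912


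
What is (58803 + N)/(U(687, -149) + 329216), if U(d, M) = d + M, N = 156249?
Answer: 35842/54959 ≈ 0.65216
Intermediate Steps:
U(d, M) = M + d
(58803 + N)/(U(687, -149) + 329216) = (58803 + 156249)/((-149 + 687) + 329216) = 215052/(538 + 329216) = 215052/329754 = 215052*(1/329754) = 35842/54959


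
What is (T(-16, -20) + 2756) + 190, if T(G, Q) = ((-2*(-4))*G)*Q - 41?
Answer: 5465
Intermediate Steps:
T(G, Q) = -41 + 8*G*Q (T(G, Q) = (8*G)*Q - 41 = 8*G*Q - 41 = -41 + 8*G*Q)
(T(-16, -20) + 2756) + 190 = ((-41 + 8*(-16)*(-20)) + 2756) + 190 = ((-41 + 2560) + 2756) + 190 = (2519 + 2756) + 190 = 5275 + 190 = 5465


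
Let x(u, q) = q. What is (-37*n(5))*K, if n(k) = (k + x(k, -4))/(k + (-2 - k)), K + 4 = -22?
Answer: -481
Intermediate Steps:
K = -26 (K = -4 - 22 = -26)
n(k) = 2 - k/2 (n(k) = (k - 4)/(k + (-2 - k)) = (-4 + k)/(-2) = (-4 + k)*(-1/2) = 2 - k/2)
(-37*n(5))*K = -37*(2 - 1/2*5)*(-26) = -37*(2 - 5/2)*(-26) = -37*(-1/2)*(-26) = (37/2)*(-26) = -481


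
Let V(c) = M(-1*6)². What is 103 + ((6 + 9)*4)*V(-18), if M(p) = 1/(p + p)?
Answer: 1241/12 ≈ 103.42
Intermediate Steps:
M(p) = 1/(2*p)
V(c) = 1/144 (V(c) = (1/(2*((-1*6))))² = ((½)/(-6))² = ((½)*(-⅙))² = (-1/12)² = 1/144)
103 + ((6 + 9)*4)*V(-18) = 103 + ((6 + 9)*4)*(1/144) = 103 + (15*4)*(1/144) = 103 + 60*(1/144) = 103 + 5/12 = 1241/12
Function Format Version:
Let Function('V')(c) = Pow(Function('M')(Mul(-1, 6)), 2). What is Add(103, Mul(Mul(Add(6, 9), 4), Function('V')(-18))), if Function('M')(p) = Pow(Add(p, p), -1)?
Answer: Rational(1241, 12) ≈ 103.42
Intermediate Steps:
Function('M')(p) = Mul(Rational(1, 2), Pow(p, -1)) (Function('M')(p) = Pow(Mul(2, p), -1) = Mul(Rational(1, 2), Pow(p, -1)))
Function('V')(c) = Rational(1, 144) (Function('V')(c) = Pow(Mul(Rational(1, 2), Pow(Mul(-1, 6), -1)), 2) = Pow(Mul(Rational(1, 2), Pow(-6, -1)), 2) = Pow(Mul(Rational(1, 2), Rational(-1, 6)), 2) = Pow(Rational(-1, 12), 2) = Rational(1, 144))
Add(103, Mul(Mul(Add(6, 9), 4), Function('V')(-18))) = Add(103, Mul(Mul(Add(6, 9), 4), Rational(1, 144))) = Add(103, Mul(Mul(15, 4), Rational(1, 144))) = Add(103, Mul(60, Rational(1, 144))) = Add(103, Rational(5, 12)) = Rational(1241, 12)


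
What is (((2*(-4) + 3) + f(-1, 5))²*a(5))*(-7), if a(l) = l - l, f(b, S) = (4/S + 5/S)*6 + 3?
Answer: 0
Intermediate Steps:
f(b, S) = 3 + 54/S (f(b, S) = (9/S)*6 + 3 = 54/S + 3 = 3 + 54/S)
a(l) = 0
(((2*(-4) + 3) + f(-1, 5))²*a(5))*(-7) = (((2*(-4) + 3) + (3 + 54/5))²*0)*(-7) = (((-8 + 3) + (3 + 54*(⅕)))²*0)*(-7) = ((-5 + (3 + 54/5))²*0)*(-7) = ((-5 + 69/5)²*0)*(-7) = ((44/5)²*0)*(-7) = ((1936/25)*0)*(-7) = 0*(-7) = 0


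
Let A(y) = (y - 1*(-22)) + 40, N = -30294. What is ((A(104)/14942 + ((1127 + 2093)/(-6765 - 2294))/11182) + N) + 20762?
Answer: -3606882687422251/378397700299 ≈ -9532.0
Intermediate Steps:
A(y) = 62 + y (A(y) = (y + 22) + 40 = (22 + y) + 40 = 62 + y)
((A(104)/14942 + ((1127 + 2093)/(-6765 - 2294))/11182) + N) + 20762 = (((62 + 104)/14942 + ((1127 + 2093)/(-6765 - 2294))/11182) - 30294) + 20762 = ((166*(1/14942) + (3220/(-9059))*(1/11182)) - 30294) + 20762 = ((83/7471 + (3220*(-1/9059))*(1/11182)) - 30294) + 20762 = ((83/7471 - 3220/9059*1/11182) - 30294) + 20762 = ((83/7471 - 1610/50648869) - 30294) + 20762 = (4191827817/378397700299 - 30294) + 20762 = -11463175741030089/378397700299 + 20762 = -3606882687422251/378397700299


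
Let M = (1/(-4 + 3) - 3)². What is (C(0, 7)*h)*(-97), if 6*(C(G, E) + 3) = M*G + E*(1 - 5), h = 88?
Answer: 196328/3 ≈ 65443.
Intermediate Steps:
M = 16 (M = (1/(-1) - 3)² = (-1 - 3)² = (-4)² = 16)
C(G, E) = -3 - 2*E/3 + 8*G/3 (C(G, E) = -3 + (16*G + E*(1 - 5))/6 = -3 + (16*G + E*(-4))/6 = -3 + (16*G - 4*E)/6 = -3 + (-4*E + 16*G)/6 = -3 + (-2*E/3 + 8*G/3) = -3 - 2*E/3 + 8*G/3)
(C(0, 7)*h)*(-97) = ((-3 - ⅔*7 + (8/3)*0)*88)*(-97) = ((-3 - 14/3 + 0)*88)*(-97) = -23/3*88*(-97) = -2024/3*(-97) = 196328/3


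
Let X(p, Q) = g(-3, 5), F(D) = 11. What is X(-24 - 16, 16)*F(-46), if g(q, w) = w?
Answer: 55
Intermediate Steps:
X(p, Q) = 5
X(-24 - 16, 16)*F(-46) = 5*11 = 55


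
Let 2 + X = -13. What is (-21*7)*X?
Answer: 2205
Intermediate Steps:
X = -15 (X = -2 - 13 = -15)
(-21*7)*X = -21*7*(-15) = -147*(-15) = 2205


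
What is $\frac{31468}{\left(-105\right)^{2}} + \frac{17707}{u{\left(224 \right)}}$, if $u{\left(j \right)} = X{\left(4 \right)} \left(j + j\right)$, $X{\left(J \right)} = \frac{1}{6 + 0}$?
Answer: $\frac{84672551}{352800} \approx 240.0$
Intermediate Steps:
$X{\left(J \right)} = \frac{1}{6}$
$u{\left(j \right)} = \frac{j}{3}$ ($u{\left(j \right)} = \frac{j + j}{6} = \frac{2 j}{6} = \frac{j}{3}$)
$\frac{31468}{\left(-105\right)^{2}} + \frac{17707}{u{\left(224 \right)}} = \frac{31468}{\left(-105\right)^{2}} + \frac{17707}{\frac{1}{3} \cdot 224} = \frac{31468}{11025} + \frac{17707}{\frac{224}{3}} = 31468 \cdot \frac{1}{11025} + 17707 \cdot \frac{3}{224} = \frac{31468}{11025} + \frac{53121}{224} = \frac{84672551}{352800}$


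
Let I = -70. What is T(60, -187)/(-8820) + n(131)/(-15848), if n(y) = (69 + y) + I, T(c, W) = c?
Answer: -2497/166404 ≈ -0.015006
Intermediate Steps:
n(y) = -1 + y (n(y) = (69 + y) - 70 = -1 + y)
T(60, -187)/(-8820) + n(131)/(-15848) = 60/(-8820) + (-1 + 131)/(-15848) = 60*(-1/8820) + 130*(-1/15848) = -1/147 - 65/7924 = -2497/166404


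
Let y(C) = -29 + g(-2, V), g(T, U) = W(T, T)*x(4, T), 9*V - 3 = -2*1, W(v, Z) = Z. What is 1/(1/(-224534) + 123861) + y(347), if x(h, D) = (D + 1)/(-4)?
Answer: -1640848891539/55622011546 ≈ -29.500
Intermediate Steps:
V = 1/9 (V = 1/3 + (-2*1)/9 = 1/3 + (1/9)*(-2) = 1/3 - 2/9 = 1/9 ≈ 0.11111)
x(h, D) = -1/4 - D/4 (x(h, D) = (1 + D)*(-1/4) = -1/4 - D/4)
g(T, U) = T*(-1/4 - T/4)
y(C) = -59/2 (y(C) = -29 - 1/4*(-2)*(1 - 2) = -29 - 1/4*(-2)*(-1) = -29 - 1/2 = -59/2)
1/(1/(-224534) + 123861) + y(347) = 1/(1/(-224534) + 123861) - 59/2 = 1/(-1/224534 + 123861) - 59/2 = 1/(27811005773/224534) - 59/2 = 224534/27811005773 - 59/2 = -1640848891539/55622011546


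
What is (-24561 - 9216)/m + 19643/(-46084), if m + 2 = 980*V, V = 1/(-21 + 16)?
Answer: 86260553/506924 ≈ 170.16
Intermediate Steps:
V = -⅕ (V = 1/(-5) = -⅕ ≈ -0.20000)
m = -198 (m = -2 + 980*(-⅕) = -2 - 196 = -198)
(-24561 - 9216)/m + 19643/(-46084) = (-24561 - 9216)/(-198) + 19643/(-46084) = -33777*(-1/198) + 19643*(-1/46084) = 3753/22 - 19643/46084 = 86260553/506924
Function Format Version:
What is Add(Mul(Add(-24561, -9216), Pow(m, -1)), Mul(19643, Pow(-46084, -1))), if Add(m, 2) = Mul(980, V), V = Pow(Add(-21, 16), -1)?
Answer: Rational(86260553, 506924) ≈ 170.16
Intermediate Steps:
V = Rational(-1, 5) (V = Pow(-5, -1) = Rational(-1, 5) ≈ -0.20000)
m = -198 (m = Add(-2, Mul(980, Rational(-1, 5))) = Add(-2, -196) = -198)
Add(Mul(Add(-24561, -9216), Pow(m, -1)), Mul(19643, Pow(-46084, -1))) = Add(Mul(Add(-24561, -9216), Pow(-198, -1)), Mul(19643, Pow(-46084, -1))) = Add(Mul(-33777, Rational(-1, 198)), Mul(19643, Rational(-1, 46084))) = Add(Rational(3753, 22), Rational(-19643, 46084)) = Rational(86260553, 506924)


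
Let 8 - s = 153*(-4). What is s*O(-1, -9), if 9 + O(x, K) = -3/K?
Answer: -16120/3 ≈ -5373.3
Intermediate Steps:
O(x, K) = -9 - 3/K
s = 620 (s = 8 - 153*(-4) = 8 - 1*(-612) = 8 + 612 = 620)
s*O(-1, -9) = 620*(-9 - 3/(-9)) = 620*(-9 - 3*(-⅑)) = 620*(-9 + ⅓) = 620*(-26/3) = -16120/3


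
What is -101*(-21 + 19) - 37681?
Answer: -37479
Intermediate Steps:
-101*(-21 + 19) - 37681 = -101*(-2) - 37681 = 202 - 37681 = -37479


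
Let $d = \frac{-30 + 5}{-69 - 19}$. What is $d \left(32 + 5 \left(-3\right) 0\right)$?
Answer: $\frac{100}{11} \approx 9.0909$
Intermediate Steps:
$d = \frac{25}{88}$ ($d = - \frac{25}{-88} = \left(-25\right) \left(- \frac{1}{88}\right) = \frac{25}{88} \approx 0.28409$)
$d \left(32 + 5 \left(-3\right) 0\right) = \frac{25 \left(32 + 5 \left(-3\right) 0\right)}{88} = \frac{25 \left(32 - 0\right)}{88} = \frac{25 \left(32 + 0\right)}{88} = \frac{25}{88} \cdot 32 = \frac{100}{11}$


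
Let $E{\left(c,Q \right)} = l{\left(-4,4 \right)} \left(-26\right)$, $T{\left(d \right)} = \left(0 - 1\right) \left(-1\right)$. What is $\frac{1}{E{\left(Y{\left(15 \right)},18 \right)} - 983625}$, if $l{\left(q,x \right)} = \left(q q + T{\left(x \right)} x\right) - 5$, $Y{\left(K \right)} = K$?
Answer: $- \frac{1}{984015} \approx -1.0162 \cdot 10^{-6}$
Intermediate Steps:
$T{\left(d \right)} = 1$ ($T{\left(d \right)} = \left(-1\right) \left(-1\right) = 1$)
$l{\left(q,x \right)} = -5 + x + q^{2}$ ($l{\left(q,x \right)} = \left(q q + 1 x\right) - 5 = \left(q^{2} + x\right) - 5 = \left(x + q^{2}\right) - 5 = -5 + x + q^{2}$)
$E{\left(c,Q \right)} = -390$ ($E{\left(c,Q \right)} = \left(-5 + 4 + \left(-4\right)^{2}\right) \left(-26\right) = \left(-5 + 4 + 16\right) \left(-26\right) = 15 \left(-26\right) = -390$)
$\frac{1}{E{\left(Y{\left(15 \right)},18 \right)} - 983625} = \frac{1}{-390 - 983625} = \frac{1}{-984015} = - \frac{1}{984015}$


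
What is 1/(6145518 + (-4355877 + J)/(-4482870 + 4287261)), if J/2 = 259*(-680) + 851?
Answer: 65203/400707778959 ≈ 1.6272e-7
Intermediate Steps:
J = -350538 (J = 2*(259*(-680) + 851) = 2*(-176120 + 851) = 2*(-175269) = -350538)
1/(6145518 + (-4355877 + J)/(-4482870 + 4287261)) = 1/(6145518 + (-4355877 - 350538)/(-4482870 + 4287261)) = 1/(6145518 - 4706415/(-195609)) = 1/(6145518 - 4706415*(-1/195609)) = 1/(6145518 + 1568805/65203) = 1/(400707778959/65203) = 65203/400707778959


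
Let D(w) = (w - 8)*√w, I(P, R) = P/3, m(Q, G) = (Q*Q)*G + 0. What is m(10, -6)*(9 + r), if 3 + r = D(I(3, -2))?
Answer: 600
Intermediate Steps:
m(Q, G) = G*Q² (m(Q, G) = Q²*G + 0 = G*Q² + 0 = G*Q²)
I(P, R) = P/3 (I(P, R) = P*(⅓) = P/3)
D(w) = √w*(-8 + w) (D(w) = (-8 + w)*√w = √w*(-8 + w))
r = -10 (r = -3 + √((⅓)*3)*(-8 + (⅓)*3) = -3 + √1*(-8 + 1) = -3 + 1*(-7) = -3 - 7 = -10)
m(10, -6)*(9 + r) = (-6*10²)*(9 - 10) = -6*100*(-1) = -600*(-1) = 600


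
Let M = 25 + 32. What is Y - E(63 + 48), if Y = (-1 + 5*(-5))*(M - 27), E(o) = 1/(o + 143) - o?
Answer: -169927/254 ≈ -669.00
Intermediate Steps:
M = 57
E(o) = 1/(143 + o) - o
Y = -780 (Y = (-1 + 5*(-5))*(57 - 27) = (-1 - 25)*30 = -26*30 = -780)
Y - E(63 + 48) = -780 - (1 - (63 + 48)² - 143*(63 + 48))/(143 + (63 + 48)) = -780 - (1 - 1*111² - 143*111)/(143 + 111) = -780 - (1 - 1*12321 - 15873)/254 = -780 - (1 - 12321 - 15873)/254 = -780 - (-28193)/254 = -780 - 1*(-28193/254) = -780 + 28193/254 = -169927/254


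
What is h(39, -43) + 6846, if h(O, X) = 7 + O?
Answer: 6892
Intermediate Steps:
h(39, -43) + 6846 = (7 + 39) + 6846 = 46 + 6846 = 6892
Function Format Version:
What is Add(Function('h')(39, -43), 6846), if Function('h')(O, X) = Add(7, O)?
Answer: 6892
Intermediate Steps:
Add(Function('h')(39, -43), 6846) = Add(Add(7, 39), 6846) = Add(46, 6846) = 6892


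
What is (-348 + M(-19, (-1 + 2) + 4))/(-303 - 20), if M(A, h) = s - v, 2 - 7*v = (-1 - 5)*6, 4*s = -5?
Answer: 9931/9044 ≈ 1.0981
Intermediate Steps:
s = -5/4 (s = (¼)*(-5) = -5/4 ≈ -1.2500)
v = 38/7 (v = 2/7 - (-1 - 5)*6/7 = 2/7 - (-6)*6/7 = 2/7 - ⅐*(-36) = 2/7 + 36/7 = 38/7 ≈ 5.4286)
M(A, h) = -187/28 (M(A, h) = -5/4 - 1*38/7 = -5/4 - 38/7 = -187/28)
(-348 + M(-19, (-1 + 2) + 4))/(-303 - 20) = (-348 - 187/28)/(-303 - 20) = -9931/28/(-323) = -9931/28*(-1/323) = 9931/9044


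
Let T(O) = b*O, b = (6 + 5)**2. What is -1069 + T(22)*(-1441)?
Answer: -3837011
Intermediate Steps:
b = 121 (b = 11**2 = 121)
T(O) = 121*O
-1069 + T(22)*(-1441) = -1069 + (121*22)*(-1441) = -1069 + 2662*(-1441) = -1069 - 3835942 = -3837011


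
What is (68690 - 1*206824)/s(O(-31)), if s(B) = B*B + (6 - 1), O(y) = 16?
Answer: -138134/261 ≈ -529.25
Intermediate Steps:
s(B) = 5 + B**2 (s(B) = B**2 + 5 = 5 + B**2)
(68690 - 1*206824)/s(O(-31)) = (68690 - 1*206824)/(5 + 16**2) = (68690 - 206824)/(5 + 256) = -138134/261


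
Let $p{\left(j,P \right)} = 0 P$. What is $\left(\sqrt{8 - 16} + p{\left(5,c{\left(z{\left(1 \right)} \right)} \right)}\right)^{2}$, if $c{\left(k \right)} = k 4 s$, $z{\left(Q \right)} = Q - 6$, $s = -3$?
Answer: $-8$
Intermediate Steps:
$z{\left(Q \right)} = -6 + Q$ ($z{\left(Q \right)} = Q - 6 = -6 + Q$)
$c{\left(k \right)} = - 12 k$ ($c{\left(k \right)} = k 4 \left(-3\right) = k \left(-12\right) = - 12 k$)
$p{\left(j,P \right)} = 0$
$\left(\sqrt{8 - 16} + p{\left(5,c{\left(z{\left(1 \right)} \right)} \right)}\right)^{2} = \left(\sqrt{8 - 16} + 0\right)^{2} = \left(\sqrt{-8} + 0\right)^{2} = \left(2 i \sqrt{2} + 0\right)^{2} = \left(2 i \sqrt{2}\right)^{2} = -8$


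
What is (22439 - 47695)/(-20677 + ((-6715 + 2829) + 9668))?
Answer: 25256/14895 ≈ 1.6956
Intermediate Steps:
(22439 - 47695)/(-20677 + ((-6715 + 2829) + 9668)) = -25256/(-20677 + (-3886 + 9668)) = -25256/(-20677 + 5782) = -25256/(-14895) = -25256*(-1/14895) = 25256/14895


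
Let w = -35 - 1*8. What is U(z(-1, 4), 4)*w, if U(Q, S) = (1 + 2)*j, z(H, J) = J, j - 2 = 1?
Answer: -387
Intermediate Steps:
j = 3 (j = 2 + 1 = 3)
U(Q, S) = 9 (U(Q, S) = (1 + 2)*3 = 3*3 = 9)
w = -43 (w = -35 - 8 = -43)
U(z(-1, 4), 4)*w = 9*(-43) = -387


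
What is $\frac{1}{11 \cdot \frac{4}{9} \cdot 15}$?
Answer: $\frac{3}{220} \approx 0.013636$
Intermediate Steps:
$\frac{1}{11 \cdot \frac{4}{9} \cdot 15} = \frac{1}{\frac{44}{9} \cdot 15} = \frac{1}{\frac{220}{3}} = \frac{3}{220}$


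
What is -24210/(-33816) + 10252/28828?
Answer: 43525313/40618652 ≈ 1.0716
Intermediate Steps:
-24210/(-33816) + 10252/28828 = -24210*(-1/33816) + 10252*(1/28828) = 4035/5636 + 2563/7207 = 43525313/40618652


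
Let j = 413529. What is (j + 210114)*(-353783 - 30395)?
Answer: -239589920454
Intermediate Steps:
(j + 210114)*(-353783 - 30395) = (413529 + 210114)*(-353783 - 30395) = 623643*(-384178) = -239589920454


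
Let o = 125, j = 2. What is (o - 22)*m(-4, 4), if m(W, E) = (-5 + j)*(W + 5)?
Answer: -309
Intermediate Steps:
m(W, E) = -15 - 3*W (m(W, E) = (-5 + 2)*(W + 5) = -3*(5 + W) = -15 - 3*W)
(o - 22)*m(-4, 4) = (125 - 22)*(-15 - 3*(-4)) = 103*(-15 + 12) = 103*(-3) = -309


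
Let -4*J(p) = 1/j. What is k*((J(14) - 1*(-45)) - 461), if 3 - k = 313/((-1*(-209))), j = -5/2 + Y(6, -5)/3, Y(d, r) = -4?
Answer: -158099/253 ≈ -624.90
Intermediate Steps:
j = -23/6 (j = -5/2 - 4/3 = -23/6 ≈ -3.8333)
k = 314/209 (k = 3 - 313/((-1*(-209))) = 3 - 313/209 = 314/209 ≈ 1.5024)
J(p) = 3/46 (J(p) = -1/(4*(-23/6)) = -1/4*(-6/23) = 3/46)
k*((J(14) - 1*(-45)) - 461) = 314*((3/46 - 1*(-45)) - 461)/209 = 314*((3/46 + 45) - 461)/209 = 314*(2073/46 - 461)/209 = (314/209)*(-19133/46) = -158099/253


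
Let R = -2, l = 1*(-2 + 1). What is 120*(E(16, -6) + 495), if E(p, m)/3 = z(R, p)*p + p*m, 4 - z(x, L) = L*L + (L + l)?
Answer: -1513080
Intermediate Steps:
l = -1 (l = 1*(-1) = -1)
z(x, L) = 5 - L - L**2 (z(x, L) = 4 - (L*L + (L - 1)) = 4 - (L**2 + (-1 + L)) = 4 - (-1 + L + L**2) = 4 + (1 - L - L**2) = 5 - L - L**2)
E(p, m) = 3*m*p + 3*p*(5 - p - p**2) (E(p, m) = 3*((5 - p - p**2)*p + p*m) = 3*(p*(5 - p - p**2) + m*p) = 3*(m*p + p*(5 - p - p**2)) = 3*m*p + 3*p*(5 - p - p**2))
120*(E(16, -6) + 495) = 120*(3*16*(5 - 6 - 1*16 - 1*16**2) + 495) = 120*(3*16*(5 - 6 - 16 - 1*256) + 495) = 120*(3*16*(5 - 6 - 16 - 256) + 495) = 120*(3*16*(-273) + 495) = 120*(-13104 + 495) = 120*(-12609) = -1513080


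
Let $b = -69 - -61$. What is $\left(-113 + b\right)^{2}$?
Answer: $14641$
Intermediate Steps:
$b = -8$ ($b = -69 + 61 = -8$)
$\left(-113 + b\right)^{2} = \left(-113 - 8\right)^{2} = \left(-121\right)^{2} = 14641$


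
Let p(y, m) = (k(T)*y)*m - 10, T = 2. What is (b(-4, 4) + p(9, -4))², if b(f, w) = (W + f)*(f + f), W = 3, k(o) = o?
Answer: 5476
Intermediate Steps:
b(f, w) = 2*f*(3 + f) (b(f, w) = (3 + f)*(f + f) = (3 + f)*(2*f) = 2*f*(3 + f))
p(y, m) = -10 + 2*m*y (p(y, m) = (2*y)*m - 10 = 2*m*y - 10 = -10 + 2*m*y)
(b(-4, 4) + p(9, -4))² = (2*(-4)*(3 - 4) + (-10 + 2*(-4)*9))² = (2*(-4)*(-1) + (-10 - 72))² = (8 - 82)² = (-74)² = 5476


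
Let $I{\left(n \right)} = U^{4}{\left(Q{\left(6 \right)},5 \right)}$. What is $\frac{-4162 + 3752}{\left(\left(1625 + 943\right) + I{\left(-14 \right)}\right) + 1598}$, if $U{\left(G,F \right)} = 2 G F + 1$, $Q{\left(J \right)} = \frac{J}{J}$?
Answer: $- \frac{410}{18807} \approx -0.0218$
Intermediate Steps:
$Q{\left(J \right)} = 1$
$U{\left(G,F \right)} = 1 + 2 F G$ ($U{\left(G,F \right)} = 2 F G + 1 = 1 + 2 F G$)
$I{\left(n \right)} = 14641$ ($I{\left(n \right)} = \left(1 + 2 \cdot 5 \cdot 1\right)^{4} = \left(1 + 10\right)^{4} = 11^{4} = 14641$)
$\frac{-4162 + 3752}{\left(\left(1625 + 943\right) + I{\left(-14 \right)}\right) + 1598} = \frac{-4162 + 3752}{\left(\left(1625 + 943\right) + 14641\right) + 1598} = - \frac{410}{\left(2568 + 14641\right) + 1598} = - \frac{410}{17209 + 1598} = - \frac{410}{18807}$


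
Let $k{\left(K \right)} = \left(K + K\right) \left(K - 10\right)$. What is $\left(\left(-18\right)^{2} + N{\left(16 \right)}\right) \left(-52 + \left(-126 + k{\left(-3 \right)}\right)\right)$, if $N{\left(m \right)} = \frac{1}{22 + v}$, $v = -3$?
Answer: $- \frac{615700}{19} \approx -32405.0$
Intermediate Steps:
$k{\left(K \right)} = 2 K \left(-10 + K\right)$
$N{\left(m \right)} = \frac{1}{19}$ ($N{\left(m \right)} = \frac{1}{22 - 3} = \frac{1}{19}$)
$\left(\left(-18\right)^{2} + N{\left(16 \right)}\right) \left(-52 + \left(-126 + k{\left(-3 \right)}\right)\right) = \left(\left(-18\right)^{2} + \frac{1}{19}\right) \left(-52 - \left(126 + 6 \left(-10 - 3\right)\right)\right) = \left(324 + \frac{1}{19}\right) \left(-52 - \left(126 + 6 \left(-13\right)\right)\right) = \frac{6157 \left(-52 + \left(-126 + 78\right)\right)}{19} = \frac{6157 \left(-52 - 48\right)}{19} = \frac{6157}{19} \left(-100\right) = - \frac{615700}{19}$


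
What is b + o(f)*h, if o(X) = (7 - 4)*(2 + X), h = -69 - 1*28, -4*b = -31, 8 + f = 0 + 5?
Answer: 1195/4 ≈ 298.75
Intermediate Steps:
f = -3 (f = -8 + (0 + 5) = -8 + 5 = -3)
b = 31/4 (b = -¼*(-31) = 31/4 ≈ 7.7500)
h = -97 (h = -69 - 28 = -97)
o(X) = 6 + 3*X (o(X) = 3*(2 + X) = 6 + 3*X)
b + o(f)*h = 31/4 + (6 + 3*(-3))*(-97) = 31/4 + (6 - 9)*(-97) = 31/4 - 3*(-97) = 31/4 + 291 = 1195/4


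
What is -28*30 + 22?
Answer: -818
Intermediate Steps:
-28*30 + 22 = -840 + 22 = -818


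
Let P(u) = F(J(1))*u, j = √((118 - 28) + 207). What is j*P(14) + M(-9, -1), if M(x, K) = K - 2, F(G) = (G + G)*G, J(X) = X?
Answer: -3 + 84*√33 ≈ 479.54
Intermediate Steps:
F(G) = 2*G² (F(G) = (2*G)*G = 2*G²)
j = 3*√33 (j = √(90 + 207) = √297 = 3*√33 ≈ 17.234)
M(x, K) = -2 + K
P(u) = 2*u (P(u) = (2*1²)*u = (2*1)*u = 2*u)
j*P(14) + M(-9, -1) = (3*√33)*(2*14) + (-2 - 1) = (3*√33)*28 - 3 = 84*√33 - 3 = -3 + 84*√33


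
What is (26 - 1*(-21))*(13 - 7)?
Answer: 282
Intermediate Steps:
(26 - 1*(-21))*(13 - 7) = (26 + 21)*6 = 47*6 = 282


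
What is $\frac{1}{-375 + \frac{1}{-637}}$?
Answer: $- \frac{637}{238876} \approx -0.0026667$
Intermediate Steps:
$\frac{1}{-375 + \frac{1}{-637}} = \frac{1}{-375 - \frac{1}{637}} = \frac{1}{- \frac{238876}{637}} = - \frac{637}{238876}$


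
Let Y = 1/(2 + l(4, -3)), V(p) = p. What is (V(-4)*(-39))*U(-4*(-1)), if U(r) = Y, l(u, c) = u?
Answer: 26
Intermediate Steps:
Y = ⅙ (Y = 1/(2 + 4) = 1/6 = ⅙ ≈ 0.16667)
U(r) = ⅙
(V(-4)*(-39))*U(-4*(-1)) = -4*(-39)*(⅙) = 156*(⅙) = 26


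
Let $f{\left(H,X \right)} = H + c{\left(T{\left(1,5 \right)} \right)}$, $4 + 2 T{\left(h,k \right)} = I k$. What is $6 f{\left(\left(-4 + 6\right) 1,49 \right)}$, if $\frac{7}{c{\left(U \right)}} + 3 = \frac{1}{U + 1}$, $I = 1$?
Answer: $-6$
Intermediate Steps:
$T{\left(h,k \right)} = -2 + \frac{k}{2}$ ($T{\left(h,k \right)} = -2 + \frac{1 k}{2} = -2 + \frac{k}{2}$)
$c{\left(U \right)} = \frac{7}{-3 + \frac{1}{1 + U}}$ ($c{\left(U \right)} = \frac{7}{-3 + \frac{1}{U + 1}} = \frac{7}{-3 + \frac{1}{1 + U}}$)
$f{\left(H,X \right)} = -3 + H$ ($f{\left(H,X \right)} = H + \frac{7 \left(-1 - \left(-2 + \frac{1}{2} \cdot 5\right)\right)}{2 + 3 \left(-2 + \frac{1}{2} \cdot 5\right)} = H + \frac{7 \left(-1 - \left(-2 + \frac{5}{2}\right)\right)}{2 + 3 \left(-2 + \frac{5}{2}\right)} = H + \frac{7 \left(-1 - \frac{1}{2}\right)}{2 + 3 \cdot \frac{1}{2}} = H + \frac{7 \left(-1 - \frac{1}{2}\right)}{2 + \frac{3}{2}} = H + 7 \frac{1}{\frac{7}{2}} \left(- \frac{3}{2}\right) = H + 7 \cdot \frac{2}{7} \left(- \frac{3}{2}\right) = H - 3 = -3 + H$)
$6 f{\left(\left(-4 + 6\right) 1,49 \right)} = 6 \left(-3 + \left(-4 + 6\right) 1\right) = 6 \left(-3 + 2 \cdot 1\right) = 6 \left(-3 + 2\right) = 6 \left(-1\right) = -6$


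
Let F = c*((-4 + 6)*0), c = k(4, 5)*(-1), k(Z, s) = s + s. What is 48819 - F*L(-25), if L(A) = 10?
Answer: 48819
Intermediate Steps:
k(Z, s) = 2*s
c = -10 (c = (2*5)*(-1) = 10*(-1) = -10)
F = 0 (F = -10*(-4 + 6)*0 = -20*0 = -10*0 = 0)
48819 - F*L(-25) = 48819 - 0*10 = 48819 - 1*0 = 48819 + 0 = 48819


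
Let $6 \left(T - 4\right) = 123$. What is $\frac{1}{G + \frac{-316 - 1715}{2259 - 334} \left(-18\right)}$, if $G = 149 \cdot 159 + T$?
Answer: $\frac{3850}{91377791} \approx 4.2133 \cdot 10^{-5}$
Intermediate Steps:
$T = \frac{49}{2}$ ($T = 4 + \frac{1}{6} \cdot 123 = 4 + \frac{41}{2} = \frac{49}{2} \approx 24.5$)
$G = \frac{47431}{2}$ ($G = 149 \cdot 159 + \frac{49}{2} = 23691 + \frac{49}{2} = \frac{47431}{2} \approx 23716.0$)
$\frac{1}{G + \frac{-316 - 1715}{2259 - 334} \left(-18\right)} = \frac{1}{\frac{47431}{2} + \frac{-316 - 1715}{2259 - 334} \left(-18\right)} = \frac{1}{\frac{47431}{2} + - \frac{2031}{1925} \left(-18\right)} = \frac{1}{\frac{47431}{2} + \left(-2031\right) \frac{1}{1925} \left(-18\right)} = \frac{1}{\frac{47431}{2} - - \frac{36558}{1925}} = \frac{1}{\frac{47431}{2} + \frac{36558}{1925}} = \frac{1}{\frac{91377791}{3850}} = \frac{3850}{91377791}$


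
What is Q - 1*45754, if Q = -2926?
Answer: -48680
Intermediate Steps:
Q - 1*45754 = -2926 - 1*45754 = -2926 - 45754 = -48680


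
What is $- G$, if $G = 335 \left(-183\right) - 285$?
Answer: $61590$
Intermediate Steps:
$G = -61590$ ($G = -61305 - 285 = -61590$)
$- G = \left(-1\right) \left(-61590\right) = 61590$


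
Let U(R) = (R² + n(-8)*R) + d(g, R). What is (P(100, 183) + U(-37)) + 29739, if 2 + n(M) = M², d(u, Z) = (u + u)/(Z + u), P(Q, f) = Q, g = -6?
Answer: 1243314/43 ≈ 28914.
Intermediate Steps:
d(u, Z) = 2*u/(Z + u) (d(u, Z) = (2*u)/(Z + u) = 2*u/(Z + u))
n(M) = -2 + M²
U(R) = R² - 12/(-6 + R) + 62*R (U(R) = (R² + (-2 + (-8)²)*R) + 2*(-6)/(R - 6) = (R² + (-2 + 64)*R) + 2*(-6)/(-6 + R) = (R² + 62*R) - 12/(-6 + R) = R² - 12/(-6 + R) + 62*R)
(P(100, 183) + U(-37)) + 29739 = (100 + (-12 - 37*(-6 - 37)*(62 - 37))/(-6 - 37)) + 29739 = (100 + (-12 - 37*(-43)*25)/(-43)) + 29739 = (100 - (-12 + 39775)/43) + 29739 = (100 - 1/43*39763) + 29739 = (100 - 39763/43) + 29739 = -35463/43 + 29739 = 1243314/43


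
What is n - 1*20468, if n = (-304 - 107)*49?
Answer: -40607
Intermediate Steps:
n = -20139 (n = -411*49 = -20139)
n - 1*20468 = -20139 - 1*20468 = -20139 - 20468 = -40607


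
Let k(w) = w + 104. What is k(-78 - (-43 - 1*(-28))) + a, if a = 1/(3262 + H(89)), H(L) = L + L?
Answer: 141041/3440 ≈ 41.000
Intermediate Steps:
H(L) = 2*L
k(w) = 104 + w
a = 1/3440 (a = 1/(3262 + 2*89) = 1/(3262 + 178) = 1/3440 ≈ 0.00029070)
k(-78 - (-43 - 1*(-28))) + a = (104 + (-78 - (-43 - 1*(-28)))) + 1/3440 = (104 + (-78 - (-43 + 28))) + 1/3440 = (104 + (-78 - 1*(-15))) + 1/3440 = (104 + (-78 + 15)) + 1/3440 = (104 - 63) + 1/3440 = 41 + 1/3440 = 141041/3440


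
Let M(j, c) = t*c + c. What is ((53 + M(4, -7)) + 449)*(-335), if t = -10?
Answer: -189275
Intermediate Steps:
M(j, c) = -9*c (M(j, c) = -10*c + c = -9*c)
((53 + M(4, -7)) + 449)*(-335) = ((53 - 9*(-7)) + 449)*(-335) = ((53 + 63) + 449)*(-335) = (116 + 449)*(-335) = 565*(-335) = -189275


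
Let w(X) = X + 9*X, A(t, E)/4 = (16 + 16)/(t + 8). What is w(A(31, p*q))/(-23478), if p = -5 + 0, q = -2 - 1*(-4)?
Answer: -640/457821 ≈ -0.0013979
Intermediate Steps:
q = 2 (q = -2 + 4 = 2)
p = -5
A(t, E) = 128/(8 + t) (A(t, E) = 4*((16 + 16)/(t + 8)) = 4*(32/(8 + t)) = 128/(8 + t))
w(X) = 10*X
w(A(31, p*q))/(-23478) = (10*(128/(8 + 31)))/(-23478) = (10*(128/39))*(-1/23478) = (1280/39)*(-1/23478) = -640/457821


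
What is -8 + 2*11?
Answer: 14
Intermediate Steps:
-8 + 2*11 = -8 + 22 = 14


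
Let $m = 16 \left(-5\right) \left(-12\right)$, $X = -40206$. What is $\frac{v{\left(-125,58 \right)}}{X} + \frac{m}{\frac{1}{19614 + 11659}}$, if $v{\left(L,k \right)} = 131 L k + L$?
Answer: $\frac{402356232785}{13402} \approx 3.0022 \cdot 10^{7}$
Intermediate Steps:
$v{\left(L,k \right)} = L + 131 L k$ ($v{\left(L,k \right)} = 131 L k + L = L + 131 L k$)
$m = 960$ ($m = \left(-80\right) \left(-12\right) = 960$)
$\frac{v{\left(-125,58 \right)}}{X} + \frac{m}{\frac{1}{19614 + 11659}} = \frac{\left(-125\right) \left(1 + 131 \cdot 58\right)}{-40206} + \frac{960}{\frac{1}{19614 + 11659}} = - 125 \left(1 + 7598\right) \left(- \frac{1}{40206}\right) + \frac{960}{\frac{1}{31273}} = \left(-125\right) 7599 \left(- \frac{1}{40206}\right) + 960 \frac{1}{\frac{1}{31273}} = \left(-949875\right) \left(- \frac{1}{40206}\right) + 960 \cdot 31273 = \frac{316625}{13402} + 30022080 = \frac{402356232785}{13402}$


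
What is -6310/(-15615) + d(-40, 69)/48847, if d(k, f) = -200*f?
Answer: 18547514/152549181 ≈ 0.12158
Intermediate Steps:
-6310/(-15615) + d(-40, 69)/48847 = -6310/(-15615) - 200*69/48847 = -6310*(-1/15615) - 13800*1/48847 = 1262/3123 - 13800/48847 = 18547514/152549181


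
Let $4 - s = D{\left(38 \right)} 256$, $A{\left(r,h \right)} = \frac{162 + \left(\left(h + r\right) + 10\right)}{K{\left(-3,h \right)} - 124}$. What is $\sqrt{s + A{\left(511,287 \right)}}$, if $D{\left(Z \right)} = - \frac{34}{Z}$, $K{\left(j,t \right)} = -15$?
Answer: $\frac{\sqrt{1576840742}}{2641} \approx 15.036$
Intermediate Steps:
$A{\left(r,h \right)} = - \frac{172}{139} - \frac{h}{139} - \frac{r}{139}$ ($A{\left(r,h \right)} = \frac{162 + \left(\left(h + r\right) + 10\right)}{-15 - 124} = \frac{162 + \left(10 + h + r\right)}{-139} = \left(172 + h + r\right) \left(- \frac{1}{139}\right) = - \frac{172}{139} - \frac{h}{139} - \frac{r}{139}$)
$s = \frac{4428}{19}$ ($s = 4 - - \frac{34}{38} \cdot 256 = 4 - \left(-34\right) \frac{1}{38} \cdot 256 = 4 - \left(- \frac{17}{19}\right) 256 = 4 - - \frac{4352}{19} = 4 + \frac{4352}{19} = \frac{4428}{19} \approx 233.05$)
$\sqrt{s + A{\left(511,287 \right)}} = \sqrt{\frac{4428}{19} - \frac{970}{139}} = \sqrt{\frac{597062}{2641}} = \frac{\sqrt{1576840742}}{2641}$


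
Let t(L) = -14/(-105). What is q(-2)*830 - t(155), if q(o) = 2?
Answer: 24898/15 ≈ 1659.9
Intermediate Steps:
t(L) = 2/15 (t(L) = -14*(-1/105) = 2/15)
q(-2)*830 - t(155) = 2*830 - 1*2/15 = 1660 - 2/15 = 24898/15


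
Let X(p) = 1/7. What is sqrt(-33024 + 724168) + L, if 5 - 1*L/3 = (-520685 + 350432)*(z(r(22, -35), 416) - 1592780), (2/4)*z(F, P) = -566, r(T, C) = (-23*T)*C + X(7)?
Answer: -814104899193 + 2*sqrt(172786) ≈ -8.1410e+11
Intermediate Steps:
X(p) = 1/7
r(T, C) = 1/7 - 23*C*T (r(T, C) = (-23*T)*C + 1/7 = -23*C*T + 1/7 = 1/7 - 23*C*T)
z(F, P) = -1132 (z(F, P) = 2*(-566) = -1132)
L = -814104899193 (L = 15 - 3*(-520685 + 350432)*(-1132 - 1592780) = 15 - (-510759)*(-1593912) = 15 - 3*271368299736 = 15 - 814104899208 = -814104899193)
sqrt(-33024 + 724168) + L = sqrt(-33024 + 724168) - 814104899193 = sqrt(691144) - 814104899193 = 2*sqrt(172786) - 814104899193 = -814104899193 + 2*sqrt(172786)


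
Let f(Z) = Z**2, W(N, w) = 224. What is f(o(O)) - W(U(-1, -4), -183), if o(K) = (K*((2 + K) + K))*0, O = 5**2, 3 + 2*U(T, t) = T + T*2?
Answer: -224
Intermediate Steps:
U(T, t) = -3/2 + 3*T/2 (U(T, t) = -3/2 + (T + T*2)/2 = -3/2 + (T + 2*T)/2 = -3/2 + (3*T)/2 = -3/2 + 3*T/2)
O = 25
o(K) = 0 (o(K) = (K*(2 + 2*K))*0 = 0)
f(o(O)) - W(U(-1, -4), -183) = 0**2 - 1*224 = 0 - 224 = -224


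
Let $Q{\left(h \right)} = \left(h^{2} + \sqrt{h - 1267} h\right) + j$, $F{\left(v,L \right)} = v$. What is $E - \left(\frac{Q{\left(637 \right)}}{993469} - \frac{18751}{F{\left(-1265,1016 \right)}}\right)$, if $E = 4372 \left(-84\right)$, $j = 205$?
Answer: $- \frac{461553763784009}{1256738285} - \frac{1911 i \sqrt{70}}{993469} \approx -3.6726 \cdot 10^{5} - 0.016094 i$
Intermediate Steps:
$E = -367248$
$Q{\left(h \right)} = 205 + h^{2} + h \sqrt{-1267 + h}$ ($Q{\left(h \right)} = \left(h^{2} + \sqrt{h - 1267} h\right) + 205 = \left(h^{2} + \sqrt{-1267 + h} h\right) + 205 = \left(h^{2} + h \sqrt{-1267 + h}\right) + 205 = 205 + h^{2} + h \sqrt{-1267 + h}$)
$E - \left(\frac{Q{\left(637 \right)}}{993469} - \frac{18751}{F{\left(-1265,1016 \right)}}\right) = -367248 - \left(\frac{205 + 637^{2} + 637 \sqrt{-1267 + 637}}{993469} - \frac{18751}{-1265}\right) = -367248 - \left(\left(205 + 405769 + 637 \sqrt{-630}\right) \frac{1}{993469} - - \frac{18751}{1265}\right) = -367248 - \left(\left(205 + 405769 + 637 \cdot 3 i \sqrt{70}\right) \frac{1}{993469} + \frac{18751}{1265}\right) = -367248 - \left(\left(205 + 405769 + 1911 i \sqrt{70}\right) \frac{1}{993469} + \frac{18751}{1265}\right) = -367248 - \left(\left(405974 + 1911 i \sqrt{70}\right) \frac{1}{993469} + \frac{18751}{1265}\right) = -367248 - \left(\left(\frac{405974}{993469} + \frac{1911 i \sqrt{70}}{993469}\right) + \frac{18751}{1265}\right) = -367248 - \left(\frac{19142094329}{1256738285} + \frac{1911 i \sqrt{70}}{993469}\right) = - \frac{461553763784009}{1256738285} - \frac{1911 i \sqrt{70}}{993469}$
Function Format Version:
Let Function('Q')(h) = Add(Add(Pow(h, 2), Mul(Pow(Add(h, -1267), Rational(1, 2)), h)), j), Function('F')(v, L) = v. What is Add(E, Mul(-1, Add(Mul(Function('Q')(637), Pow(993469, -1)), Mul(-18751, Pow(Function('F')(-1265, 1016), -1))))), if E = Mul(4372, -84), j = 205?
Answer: Add(Rational(-461553763784009, 1256738285), Mul(Rational(-1911, 993469), I, Pow(70, Rational(1, 2)))) ≈ Add(-3.6726e+5, Mul(-0.016094, I))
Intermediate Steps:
E = -367248
Function('Q')(h) = Add(205, Pow(h, 2), Mul(h, Pow(Add(-1267, h), Rational(1, 2)))) (Function('Q')(h) = Add(Add(Pow(h, 2), Mul(Pow(Add(h, -1267), Rational(1, 2)), h)), 205) = Add(Add(Pow(h, 2), Mul(Pow(Add(-1267, h), Rational(1, 2)), h)), 205) = Add(Add(Pow(h, 2), Mul(h, Pow(Add(-1267, h), Rational(1, 2)))), 205) = Add(205, Pow(h, 2), Mul(h, Pow(Add(-1267, h), Rational(1, 2)))))
Add(E, Mul(-1, Add(Mul(Function('Q')(637), Pow(993469, -1)), Mul(-18751, Pow(Function('F')(-1265, 1016), -1))))) = Add(-367248, Mul(-1, Add(Mul(Add(205, Pow(637, 2), Mul(637, Pow(Add(-1267, 637), Rational(1, 2)))), Pow(993469, -1)), Mul(-18751, Pow(-1265, -1))))) = Add(-367248, Mul(-1, Add(Mul(Add(205, 405769, Mul(637, Pow(-630, Rational(1, 2)))), Rational(1, 993469)), Mul(-18751, Rational(-1, 1265))))) = Add(-367248, Mul(-1, Add(Mul(Add(205, 405769, Mul(637, Mul(3, I, Pow(70, Rational(1, 2))))), Rational(1, 993469)), Rational(18751, 1265)))) = Add(-367248, Mul(-1, Add(Mul(Add(205, 405769, Mul(1911, I, Pow(70, Rational(1, 2)))), Rational(1, 993469)), Rational(18751, 1265)))) = Add(-367248, Mul(-1, Add(Mul(Add(405974, Mul(1911, I, Pow(70, Rational(1, 2)))), Rational(1, 993469)), Rational(18751, 1265)))) = Add(-367248, Mul(-1, Add(Add(Rational(405974, 993469), Mul(Rational(1911, 993469), I, Pow(70, Rational(1, 2)))), Rational(18751, 1265)))) = Add(-367248, Mul(-1, Add(Rational(19142094329, 1256738285), Mul(Rational(1911, 993469), I, Pow(70, Rational(1, 2)))))) = Add(-367248, Add(Rational(-19142094329, 1256738285), Mul(Rational(-1911, 993469), I, Pow(70, Rational(1, 2))))) = Add(Rational(-461553763784009, 1256738285), Mul(Rational(-1911, 993469), I, Pow(70, Rational(1, 2))))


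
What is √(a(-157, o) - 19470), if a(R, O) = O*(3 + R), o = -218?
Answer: √14102 ≈ 118.75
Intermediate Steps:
√(a(-157, o) - 19470) = √(-218*(3 - 157) - 19470) = √(-218*(-154) - 19470) = √(33572 - 19470) = √14102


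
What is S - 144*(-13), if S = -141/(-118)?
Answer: 221037/118 ≈ 1873.2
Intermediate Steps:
S = 141/118 (S = -141*(-1/118) = 141/118 ≈ 1.1949)
S - 144*(-13) = 141/118 - 144*(-13) = 141/118 + 1872 = 221037/118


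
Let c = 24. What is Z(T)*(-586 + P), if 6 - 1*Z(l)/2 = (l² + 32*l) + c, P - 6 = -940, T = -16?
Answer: -723520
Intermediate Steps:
P = -934 (P = 6 - 940 = -934)
Z(l) = -36 - 64*l - 2*l² (Z(l) = 12 - 2*((l² + 32*l) + 24) = 12 - 2*(24 + l² + 32*l) = 12 + (-48 - 64*l - 2*l²) = -36 - 64*l - 2*l²)
Z(T)*(-586 + P) = (-36 - 64*(-16) - 2*(-16)²)*(-586 - 934) = (-36 + 1024 - 2*256)*(-1520) = (-36 + 1024 - 512)*(-1520) = 476*(-1520) = -723520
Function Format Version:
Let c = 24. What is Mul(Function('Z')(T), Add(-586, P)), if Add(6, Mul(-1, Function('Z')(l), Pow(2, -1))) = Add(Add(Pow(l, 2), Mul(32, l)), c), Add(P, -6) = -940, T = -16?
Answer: -723520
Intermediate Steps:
P = -934 (P = Add(6, -940) = -934)
Function('Z')(l) = Add(-36, Mul(-64, l), Mul(-2, Pow(l, 2))) (Function('Z')(l) = Add(12, Mul(-2, Add(Add(Pow(l, 2), Mul(32, l)), 24))) = Add(12, Mul(-2, Add(24, Pow(l, 2), Mul(32, l)))) = Add(12, Add(-48, Mul(-64, l), Mul(-2, Pow(l, 2)))) = Add(-36, Mul(-64, l), Mul(-2, Pow(l, 2))))
Mul(Function('Z')(T), Add(-586, P)) = Mul(Add(-36, Mul(-64, -16), Mul(-2, Pow(-16, 2))), Add(-586, -934)) = Mul(Add(-36, 1024, Mul(-2, 256)), -1520) = Mul(Add(-36, 1024, -512), -1520) = Mul(476, -1520) = -723520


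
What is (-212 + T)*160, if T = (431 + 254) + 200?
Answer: 107680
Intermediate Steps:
T = 885 (T = 685 + 200 = 885)
(-212 + T)*160 = (-212 + 885)*160 = 673*160 = 107680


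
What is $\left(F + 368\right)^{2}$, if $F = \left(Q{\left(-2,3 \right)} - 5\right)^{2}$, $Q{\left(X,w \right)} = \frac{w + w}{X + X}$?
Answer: $\frac{2692881}{16} \approx 1.6831 \cdot 10^{5}$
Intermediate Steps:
$Q{\left(X,w \right)} = \frac{w}{X}$ ($Q{\left(X,w \right)} = \frac{2 w}{2 X} = 2 w \frac{1}{2 X} = \frac{w}{X}$)
$F = \frac{169}{4}$ ($F = \left(\frac{3}{-2} - 5\right)^{2} = \left(3 \left(- \frac{1}{2}\right) - 5\right)^{2} = \left(- \frac{3}{2} - 5\right)^{2} = \left(- \frac{13}{2}\right)^{2} = \frac{169}{4} \approx 42.25$)
$\left(F + 368\right)^{2} = \left(\frac{169}{4} + 368\right)^{2} = \left(\frac{1641}{4}\right)^{2} = \frac{2692881}{16}$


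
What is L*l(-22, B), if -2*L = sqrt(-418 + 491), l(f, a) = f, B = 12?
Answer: 11*sqrt(73) ≈ 93.984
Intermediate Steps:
L = -sqrt(73)/2 (L = -sqrt(-418 + 491)/2 = -sqrt(73)/2 ≈ -4.2720)
L*l(-22, B) = -sqrt(73)/2*(-22) = 11*sqrt(73)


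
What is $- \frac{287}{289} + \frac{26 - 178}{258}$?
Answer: $- \frac{58987}{37281} \approx -1.5822$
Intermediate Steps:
$- \frac{287}{289} + \frac{26 - 178}{258} = \left(-287\right) \frac{1}{289} + \left(26 - 178\right) \frac{1}{258} = - \frac{287}{289} - \frac{76}{129} = - \frac{58987}{37281}$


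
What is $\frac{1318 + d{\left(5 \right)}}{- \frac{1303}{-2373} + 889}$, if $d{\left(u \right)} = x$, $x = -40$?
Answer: $\frac{1516347}{1055450} \approx 1.4367$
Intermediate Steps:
$d{\left(u \right)} = -40$
$\frac{1318 + d{\left(5 \right)}}{- \frac{1303}{-2373} + 889} = \frac{1318 - 40}{- \frac{1303}{-2373} + 889} = \frac{1278}{\left(-1303\right) \left(- \frac{1}{2373}\right) + 889} = \frac{1278}{\frac{1303}{2373} + 889} = \frac{1278}{\frac{2110900}{2373}} = 1278 \cdot \frac{2373}{2110900} = \frac{1516347}{1055450}$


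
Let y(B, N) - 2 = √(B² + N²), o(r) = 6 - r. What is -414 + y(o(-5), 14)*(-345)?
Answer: -1104 - 345*√317 ≈ -7246.5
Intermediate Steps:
y(B, N) = 2 + √(B² + N²)
-414 + y(o(-5), 14)*(-345) = -414 + (2 + √((6 - 1*(-5))² + 14²))*(-345) = -414 + (2 + √((6 + 5)² + 196))*(-345) = -414 + (2 + √(11² + 196))*(-345) = -414 + (2 + √(121 + 196))*(-345) = -414 + (2 + √317)*(-345) = -414 + (-690 - 345*√317) = -1104 - 345*√317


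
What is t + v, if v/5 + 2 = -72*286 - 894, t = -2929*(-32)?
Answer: -13712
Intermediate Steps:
t = 93728
v = -107440 (v = -10 + 5*(-72*286 - 894) = -10 + 5*(-20592 - 894) = -10 + 5*(-21486) = -10 - 107430 = -107440)
t + v = 93728 - 107440 = -13712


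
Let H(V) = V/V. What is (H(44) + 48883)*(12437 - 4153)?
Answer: 404955056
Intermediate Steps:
H(V) = 1
(H(44) + 48883)*(12437 - 4153) = (1 + 48883)*(12437 - 4153) = 48884*8284 = 404955056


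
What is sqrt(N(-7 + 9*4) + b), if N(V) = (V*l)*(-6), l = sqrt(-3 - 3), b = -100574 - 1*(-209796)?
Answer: sqrt(109222 - 174*I*sqrt(6)) ≈ 330.49 - 0.6448*I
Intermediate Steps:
b = 109222 (b = -100574 + 209796 = 109222)
l = I*sqrt(6) (l = sqrt(-6) = I*sqrt(6) ≈ 2.4495*I)
N(V) = -6*I*V*sqrt(6) (N(V) = (V*(I*sqrt(6)))*(-6) = (I*V*sqrt(6))*(-6) = -6*I*V*sqrt(6))
sqrt(N(-7 + 9*4) + b) = sqrt(-6*I*(-7 + 9*4)*sqrt(6) + 109222) = sqrt(-6*I*(-7 + 36)*sqrt(6) + 109222) = sqrt(-6*I*29*sqrt(6) + 109222) = sqrt(-174*I*sqrt(6) + 109222) = sqrt(109222 - 174*I*sqrt(6))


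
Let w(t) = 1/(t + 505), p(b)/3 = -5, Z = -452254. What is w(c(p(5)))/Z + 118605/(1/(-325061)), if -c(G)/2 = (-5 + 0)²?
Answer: -7933442497651520851/205775570 ≈ -3.8554e+10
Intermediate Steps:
p(b) = -15 (p(b) = 3*(-5) = -15)
c(G) = -50 (c(G) = -2*(-5 + 0)² = -2*(-5)² = -2*25 = -50)
w(t) = 1/(505 + t)
w(c(p(5)))/Z + 118605/(1/(-325061)) = 1/((505 - 50)*(-452254)) + 118605/(1/(-325061)) = -1/452254/455 + 118605/(-1/325061) = (1/455)*(-1/452254) + 118605*(-325061) = -1/205775570 - 38553859905 = -7933442497651520851/205775570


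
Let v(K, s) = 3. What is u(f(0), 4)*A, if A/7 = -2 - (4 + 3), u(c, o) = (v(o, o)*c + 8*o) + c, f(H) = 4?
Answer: -3024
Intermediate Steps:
u(c, o) = 4*c + 8*o (u(c, o) = (3*c + 8*o) + c = 4*c + 8*o)
A = -63 (A = 7*(-2 - (4 + 3)) = 7*(-2 - 1*7) = 7*(-2 - 7) = 7*(-9) = -63)
u(f(0), 4)*A = (4*4 + 8*4)*(-63) = (16 + 32)*(-63) = 48*(-63) = -3024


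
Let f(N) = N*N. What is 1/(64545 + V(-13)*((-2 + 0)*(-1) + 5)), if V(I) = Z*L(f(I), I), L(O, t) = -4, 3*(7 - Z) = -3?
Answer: 1/64321 ≈ 1.5547e-5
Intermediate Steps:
Z = 8 (Z = 7 - 1/3*(-3) = 7 + 1 = 8)
f(N) = N**2
V(I) = -32 (V(I) = 8*(-4) = -32)
1/(64545 + V(-13)*((-2 + 0)*(-1) + 5)) = 1/(64545 - 32*((-2 + 0)*(-1) + 5)) = 1/(64545 - 32*(-2*(-1) + 5)) = 1/(64545 - 32*(2 + 5)) = 1/(64545 - 32*7) = 1/(64545 - 224) = 1/64321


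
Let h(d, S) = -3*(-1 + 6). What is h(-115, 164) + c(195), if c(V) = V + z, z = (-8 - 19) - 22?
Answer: 131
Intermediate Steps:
h(d, S) = -15 (h(d, S) = -3*5 = -15)
z = -49 (z = -27 - 22 = -49)
c(V) = -49 + V (c(V) = V - 49 = -49 + V)
h(-115, 164) + c(195) = -15 + (-49 + 195) = -15 + 146 = 131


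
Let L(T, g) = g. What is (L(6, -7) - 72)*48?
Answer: -3792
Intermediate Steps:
(L(6, -7) - 72)*48 = (-7 - 72)*48 = -79*48 = -3792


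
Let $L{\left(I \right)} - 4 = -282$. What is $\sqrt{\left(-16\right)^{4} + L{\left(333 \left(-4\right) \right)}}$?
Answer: $\sqrt{65258} \approx 255.46$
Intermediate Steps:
$L{\left(I \right)} = -278$ ($L{\left(I \right)} = 4 - 282 = -278$)
$\sqrt{\left(-16\right)^{4} + L{\left(333 \left(-4\right) \right)}} = \sqrt{\left(-16\right)^{4} - 278} = \sqrt{65536 - 278} = \sqrt{65258}$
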